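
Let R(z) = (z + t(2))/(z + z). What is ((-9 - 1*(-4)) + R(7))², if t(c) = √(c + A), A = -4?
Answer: (63 - I*√2)²/196 ≈ 20.24 - 0.90914*I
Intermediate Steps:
t(c) = √(-4 + c) (t(c) = √(c - 4) = √(-4 + c))
R(z) = (z + I*√2)/(2*z) (R(z) = (z + √(-4 + 2))/(z + z) = (z + √(-2))/((2*z)) = (z + I*√2)*(1/(2*z)) = (z + I*√2)/(2*z))
((-9 - 1*(-4)) + R(7))² = ((-9 - 1*(-4)) + (½)*(7 + I*√2)/7)² = ((-9 + 4) + (½)*(⅐)*(7 + I*√2))² = (-5 + (½ + I*√2/14))² = (-9/2 + I*√2/14)²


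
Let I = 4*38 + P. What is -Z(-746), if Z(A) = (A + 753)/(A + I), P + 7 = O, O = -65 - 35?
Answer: 7/701 ≈ 0.0099857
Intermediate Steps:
O = -100
P = -107 (P = -7 - 100 = -107)
I = 45 (I = 4*38 - 107 = 152 - 107 = 45)
Z(A) = (753 + A)/(45 + A) (Z(A) = (A + 753)/(A + 45) = (753 + A)/(45 + A))
-Z(-746) = -(753 - 746)/(45 - 746) = -7/(-701) = -(-1)*7/701 = -1*(-7/701) = 7/701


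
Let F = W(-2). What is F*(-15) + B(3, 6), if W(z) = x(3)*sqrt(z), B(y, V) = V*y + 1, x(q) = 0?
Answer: 19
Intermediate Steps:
B(y, V) = 1 + V*y
W(z) = 0 (W(z) = 0*sqrt(z) = 0)
F = 0
F*(-15) + B(3, 6) = 0*(-15) + (1 + 6*3) = 0 + (1 + 18) = 0 + 19 = 19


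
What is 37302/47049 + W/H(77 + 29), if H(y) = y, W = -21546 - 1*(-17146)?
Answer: -33843598/831199 ≈ -40.717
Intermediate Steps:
W = -4400 (W = -21546 + 17146 = -4400)
37302/47049 + W/H(77 + 29) = 37302/47049 - 4400/(77 + 29) = 37302*(1/47049) - 4400/106 = 12434/15683 - 4400*1/106 = 12434/15683 - 2200/53 = -33843598/831199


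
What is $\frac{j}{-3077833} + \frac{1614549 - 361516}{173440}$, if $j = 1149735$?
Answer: $\frac{3657216279089}{533819355520} \approx 6.851$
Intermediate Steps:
$\frac{j}{-3077833} + \frac{1614549 - 361516}{173440} = \frac{1149735}{-3077833} + \frac{1614549 - 361516}{173440} = 1149735 \left(- \frac{1}{3077833}\right) + 1253033 \cdot \frac{1}{173440} = - \frac{1149735}{3077833} + \frac{1253033}{173440} = \frac{3657216279089}{533819355520}$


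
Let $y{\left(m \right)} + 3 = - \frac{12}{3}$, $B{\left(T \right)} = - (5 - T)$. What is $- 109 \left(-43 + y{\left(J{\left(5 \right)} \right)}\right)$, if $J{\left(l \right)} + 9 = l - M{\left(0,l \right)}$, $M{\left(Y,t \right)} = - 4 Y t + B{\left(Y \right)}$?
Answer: $5450$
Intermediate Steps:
$B{\left(T \right)} = -5 + T$
$M{\left(Y,t \right)} = -5 + Y - 4 Y t$ ($M{\left(Y,t \right)} = - 4 Y t + \left(-5 + Y\right) = -5 + Y - 4 Y t$)
$J{\left(l \right)} = -4 + l$ ($J{\left(l \right)} = -9 - \left(-5 - l - 0 l\right) = -9 + \left(l - \left(-5 + 0 + 0\right)\right) = -9 + \left(l - -5\right) = -9 + \left(l + 5\right) = -9 + \left(5 + l\right) = -4 + l$)
$y{\left(m \right)} = -7$ ($y{\left(m \right)} = -3 - \frac{12}{3} = -3 - 4 = -7$)
$- 109 \left(-43 + y{\left(J{\left(5 \right)} \right)}\right) = - 109 \left(-43 - 7\right) = \left(-109\right) \left(-50\right) = 5450$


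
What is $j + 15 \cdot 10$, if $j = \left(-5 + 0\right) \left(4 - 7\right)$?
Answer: $165$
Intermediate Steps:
$j = 15$ ($j = - 5 \left(4 - 7\right) = \left(-5\right) \left(-3\right) = 15$)
$j + 15 \cdot 10 = 15 + 15 \cdot 10 = 15 + 150 = 165$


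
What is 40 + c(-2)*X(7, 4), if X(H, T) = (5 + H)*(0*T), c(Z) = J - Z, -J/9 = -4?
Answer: 40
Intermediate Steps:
J = 36 (J = -9*(-4) = 36)
c(Z) = 36 - Z
X(H, T) = 0 (X(H, T) = (5 + H)*0 = 0)
40 + c(-2)*X(7, 4) = 40 + (36 - 1*(-2))*0 = 40 + (36 + 2)*0 = 40 + 38*0 = 40 + 0 = 40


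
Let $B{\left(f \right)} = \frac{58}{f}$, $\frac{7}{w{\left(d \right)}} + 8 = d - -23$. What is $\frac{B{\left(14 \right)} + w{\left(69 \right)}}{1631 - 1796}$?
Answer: $- \frac{71}{2772} \approx -0.025613$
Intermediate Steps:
$w{\left(d \right)} = \frac{7}{15 + d}$ ($w{\left(d \right)} = \frac{7}{-8 + \left(d - -23\right)} = \frac{7}{-8 + \left(d + 23\right)} = \frac{7}{-8 + \left(23 + d\right)} = \frac{7}{15 + d}$)
$\frac{B{\left(14 \right)} + w{\left(69 \right)}}{1631 - 1796} = \frac{\frac{58}{14} + \frac{7}{15 + 69}}{1631 - 1796} = \frac{58 \cdot \frac{1}{14} + \frac{7}{84}}{-165} = \left(\frac{29}{7} + 7 \cdot \frac{1}{84}\right) \left(- \frac{1}{165}\right) = \left(\frac{29}{7} + \frac{1}{12}\right) \left(- \frac{1}{165}\right) = \frac{355}{84} \left(- \frac{1}{165}\right) = - \frac{71}{2772}$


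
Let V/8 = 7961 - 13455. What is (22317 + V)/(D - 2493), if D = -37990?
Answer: 21635/40483 ≈ 0.53442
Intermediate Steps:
V = -43952 (V = 8*(7961 - 13455) = 8*(-5494) = -43952)
(22317 + V)/(D - 2493) = (22317 - 43952)/(-37990 - 2493) = -21635/(-40483) = -21635*(-1/40483) = 21635/40483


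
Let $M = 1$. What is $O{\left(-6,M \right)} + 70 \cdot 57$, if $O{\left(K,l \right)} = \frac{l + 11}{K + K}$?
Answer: $3989$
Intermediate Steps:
$O{\left(K,l \right)} = \frac{11 + l}{2 K}$
$O{\left(-6,M \right)} + 70 \cdot 57 = \frac{11 + 1}{2 \left(-6\right)} + 70 \cdot 57 = \frac{1}{2} \left(- \frac{1}{6}\right) 12 + 3990 = -1 + 3990 = 3989$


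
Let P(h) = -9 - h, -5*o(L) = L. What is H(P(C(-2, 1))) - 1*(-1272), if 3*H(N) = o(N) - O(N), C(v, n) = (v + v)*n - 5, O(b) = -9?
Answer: 1275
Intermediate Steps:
o(L) = -L/5
C(v, n) = -5 + 2*n*v (C(v, n) = (2*v)*n - 5 = 2*n*v - 5 = -5 + 2*n*v)
H(N) = 3 - N/15 (H(N) = (-N/5 - 1*(-9))/3 = (-N/5 + 9)/3 = (9 - N/5)/3 = 3 - N/15)
H(P(C(-2, 1))) - 1*(-1272) = (3 - (-9 - (-5 + 2*1*(-2)))/15) - 1*(-1272) = (3 - (-9 - (-5 - 4))/15) + 1272 = (3 - (-9 - 1*(-9))/15) + 1272 = (3 - (-9 + 9)/15) + 1272 = (3 - 1/15*0) + 1272 = (3 + 0) + 1272 = 3 + 1272 = 1275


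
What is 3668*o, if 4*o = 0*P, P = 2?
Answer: 0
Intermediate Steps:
o = 0 (o = (0*2)/4 = (¼)*0 = 0)
3668*o = 3668*0 = 0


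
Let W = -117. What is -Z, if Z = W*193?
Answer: 22581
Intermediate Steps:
Z = -22581 (Z = -117*193 = -22581)
-Z = -1*(-22581) = 22581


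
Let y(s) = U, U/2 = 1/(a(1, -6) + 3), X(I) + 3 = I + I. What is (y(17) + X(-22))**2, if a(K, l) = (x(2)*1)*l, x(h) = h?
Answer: 180625/81 ≈ 2229.9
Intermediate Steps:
X(I) = -3 + 2*I (X(I) = -3 + (I + I) = -3 + 2*I)
a(K, l) = 2*l (a(K, l) = (2*1)*l = 2*l)
U = -2/9 (U = 2/(2*(-6) + 3) = 2/(-12 + 3) = 2/(-9) = 2*(-1/9) = -2/9 ≈ -0.22222)
y(s) = -2/9
(y(17) + X(-22))**2 = (-2/9 + (-3 + 2*(-22)))**2 = (-2/9 + (-3 - 44))**2 = (-2/9 - 47)**2 = (-425/9)**2 = 180625/81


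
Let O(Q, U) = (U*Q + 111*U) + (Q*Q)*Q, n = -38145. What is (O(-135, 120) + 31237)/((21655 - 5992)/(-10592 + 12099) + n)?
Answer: 1832525563/28734426 ≈ 63.775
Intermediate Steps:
O(Q, U) = Q³ + 111*U + Q*U (O(Q, U) = (Q*U + 111*U) + Q²*Q = (111*U + Q*U) + Q³ = Q³ + 111*U + Q*U)
(O(-135, 120) + 31237)/((21655 - 5992)/(-10592 + 12099) + n) = (((-135)³ + 111*120 - 135*120) + 31237)/((21655 - 5992)/(-10592 + 12099) - 38145) = ((-2460375 + 13320 - 16200) + 31237)/(15663/1507 - 38145) = (-2463255 + 31237)/(15663*(1/1507) - 38145) = -2432018/(15663/1507 - 38145) = -2432018/(-57468852/1507) = -2432018*(-1507/57468852) = 1832525563/28734426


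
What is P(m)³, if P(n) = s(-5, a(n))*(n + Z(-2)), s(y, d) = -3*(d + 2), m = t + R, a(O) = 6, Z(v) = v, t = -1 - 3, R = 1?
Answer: 1728000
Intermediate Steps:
t = -4
m = -3 (m = -4 + 1 = -3)
s(y, d) = -6 - 3*d (s(y, d) = -3*(2 + d) = -6 - 3*d)
P(n) = 48 - 24*n (P(n) = (-6 - 3*6)*(n - 2) = (-6 - 18)*(-2 + n) = -24*(-2 + n) = 48 - 24*n)
P(m)³ = (48 - 24*(-3))³ = (48 + 72)³ = 120³ = 1728000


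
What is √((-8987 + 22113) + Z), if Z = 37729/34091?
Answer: √15256274603745/34091 ≈ 114.57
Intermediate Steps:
Z = 37729/34091 (Z = 37729*(1/34091) = 37729/34091 ≈ 1.1067)
√((-8987 + 22113) + Z) = √((-8987 + 22113) + 37729/34091) = √(13126 + 37729/34091) = √(447516195/34091) = √15256274603745/34091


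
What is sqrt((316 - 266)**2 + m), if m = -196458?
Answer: I*sqrt(193958) ≈ 440.41*I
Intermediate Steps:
sqrt((316 - 266)**2 + m) = sqrt((316 - 266)**2 - 196458) = sqrt(50**2 - 196458) = sqrt(2500 - 196458) = sqrt(-193958) = I*sqrt(193958)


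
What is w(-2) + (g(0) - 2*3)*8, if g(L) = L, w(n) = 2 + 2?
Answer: -44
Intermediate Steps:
w(n) = 4
w(-2) + (g(0) - 2*3)*8 = 4 + (0 - 2*3)*8 = 4 + (0 - 6)*8 = 4 - 6*8 = 4 - 48 = -44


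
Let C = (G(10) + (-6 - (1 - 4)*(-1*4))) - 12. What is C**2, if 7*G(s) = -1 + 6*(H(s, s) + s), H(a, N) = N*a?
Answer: 201601/49 ≈ 4114.3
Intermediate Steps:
G(s) = -1/7 + 6*s/7 + 6*s**2/7 (G(s) = (-1 + 6*(s*s + s))/7 = (-1 + 6*(s**2 + s))/7 = (-1 + 6*(s + s**2))/7 = (-1 + (6*s + 6*s**2))/7 = (-1 + 6*s + 6*s**2)/7 = -1/7 + 6*s/7 + 6*s**2/7)
C = 449/7 (C = ((-1/7 + (6/7)*10 + (6/7)*10**2) + (-6 - (1 - 4)*(-1*4))) - 12 = ((-1/7 + 60/7 + (6/7)*100) + (-6 - (-3)*(-4))) - 12 = ((-1/7 + 60/7 + 600/7) + (-6 - 1*12)) - 12 = (659/7 + (-6 - 12)) - 12 = (659/7 - 18) - 12 = 533/7 - 12 = 449/7 ≈ 64.143)
C**2 = (449/7)**2 = 201601/49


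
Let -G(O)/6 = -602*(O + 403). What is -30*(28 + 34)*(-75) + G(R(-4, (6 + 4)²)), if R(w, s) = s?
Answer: 1956336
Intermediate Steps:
G(O) = 1455636 + 3612*O (G(O) = -(-3612)*(O + 403) = -(-3612)*(403 + O) = -6*(-242606 - 602*O) = 1455636 + 3612*O)
-30*(28 + 34)*(-75) + G(R(-4, (6 + 4)²)) = -30*(28 + 34)*(-75) + (1455636 + 3612*(6 + 4)²) = -30*62*(-75) + (1455636 + 3612*10²) = -1860*(-75) + (1455636 + 3612*100) = 139500 + (1455636 + 361200) = 139500 + 1816836 = 1956336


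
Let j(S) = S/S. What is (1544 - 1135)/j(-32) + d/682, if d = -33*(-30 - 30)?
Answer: 12769/31 ≈ 411.90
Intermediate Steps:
j(S) = 1
d = 1980 (d = -33*(-60) = 1980)
(1544 - 1135)/j(-32) + d/682 = (1544 - 1135)/1 + 1980/682 = 409*1 + 1980*(1/682) = 409 + 90/31 = 12769/31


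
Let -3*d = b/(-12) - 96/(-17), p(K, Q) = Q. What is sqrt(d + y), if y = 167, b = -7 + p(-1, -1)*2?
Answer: sqrt(190587)/34 ≈ 12.840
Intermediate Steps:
b = -9 (b = -7 - 1*2 = -7 - 2 = -9)
d = -145/68 (d = -(-9/(-12) - 96/(-17))/3 = -(-9*(-1/12) - 96*(-1/17))/3 = -(3/4 + 96/17)/3 = -1/3*435/68 = -145/68 ≈ -2.1324)
sqrt(d + y) = sqrt(-145/68 + 167) = sqrt(11211/68) = sqrt(190587)/34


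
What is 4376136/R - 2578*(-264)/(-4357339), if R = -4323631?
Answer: -22010936731656/18839525977909 ≈ -1.1683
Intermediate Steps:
4376136/R - 2578*(-264)/(-4357339) = 4376136/(-4323631) - 2578*(-264)/(-4357339) = 4376136*(-1/4323631) + 680592*(-1/4357339) = -4376136/4323631 - 680592/4357339 = -22010936731656/18839525977909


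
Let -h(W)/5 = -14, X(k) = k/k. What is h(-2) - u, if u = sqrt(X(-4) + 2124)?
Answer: 70 - 5*sqrt(85) ≈ 23.902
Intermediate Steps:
X(k) = 1
h(W) = 70 (h(W) = -5*(-14) = 70)
u = 5*sqrt(85) (u = sqrt(1 + 2124) = sqrt(2125) = 5*sqrt(85) ≈ 46.098)
h(-2) - u = 70 - 5*sqrt(85)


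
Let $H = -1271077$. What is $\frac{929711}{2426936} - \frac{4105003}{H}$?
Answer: $\frac{11144313829555}{3084822530072} \approx 3.6126$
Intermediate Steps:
$\frac{929711}{2426936} - \frac{4105003}{H} = \frac{929711}{2426936} - \frac{4105003}{-1271077} = 929711 \cdot \frac{1}{2426936} - - \frac{4105003}{1271077} = \frac{929711}{2426936} + \frac{4105003}{1271077} = \frac{11144313829555}{3084822530072}$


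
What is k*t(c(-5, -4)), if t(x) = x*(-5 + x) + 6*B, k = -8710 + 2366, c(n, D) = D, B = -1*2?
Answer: -152256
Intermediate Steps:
B = -2
k = -6344
t(x) = -12 + x*(-5 + x) (t(x) = x*(-5 + x) + 6*(-2) = x*(-5 + x) - 12 = -12 + x*(-5 + x))
k*t(c(-5, -4)) = -6344*(-12 + (-4)² - 5*(-4)) = -6344*(-12 + 16 + 20) = -6344*24 = -152256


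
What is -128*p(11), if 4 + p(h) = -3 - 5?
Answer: 1536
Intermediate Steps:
p(h) = -12 (p(h) = -4 + (-3 - 5) = -4 - 8 = -12)
-128*p(11) = -128*(-12) = 1536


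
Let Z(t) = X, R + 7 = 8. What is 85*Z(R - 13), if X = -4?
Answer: -340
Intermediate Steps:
R = 1 (R = -7 + 8 = 1)
Z(t) = -4
85*Z(R - 13) = 85*(-4) = -340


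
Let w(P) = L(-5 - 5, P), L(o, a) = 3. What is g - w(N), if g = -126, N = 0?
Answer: -129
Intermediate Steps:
w(P) = 3
g - w(N) = -126 - 1*3 = -126 - 3 = -129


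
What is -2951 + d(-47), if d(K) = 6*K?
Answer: -3233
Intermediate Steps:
-2951 + d(-47) = -2951 + 6*(-47) = -2951 - 282 = -3233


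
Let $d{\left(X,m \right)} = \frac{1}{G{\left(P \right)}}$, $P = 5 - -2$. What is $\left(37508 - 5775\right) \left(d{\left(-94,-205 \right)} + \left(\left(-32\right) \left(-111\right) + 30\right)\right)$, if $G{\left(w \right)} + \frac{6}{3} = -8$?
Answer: $\frac{1136644327}{10} \approx 1.1366 \cdot 10^{8}$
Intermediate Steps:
$P = 7$ ($P = 5 + 2 = 7$)
$G{\left(w \right)} = -10$ ($G{\left(w \right)} = -2 - 8 = -10$)
$d{\left(X,m \right)} = - \frac{1}{10}$ ($d{\left(X,m \right)} = \frac{1}{-10} = - \frac{1}{10}$)
$\left(37508 - 5775\right) \left(d{\left(-94,-205 \right)} + \left(\left(-32\right) \left(-111\right) + 30\right)\right) = \left(37508 - 5775\right) \left(- \frac{1}{10} + \left(\left(-32\right) \left(-111\right) + 30\right)\right) = 31733 \left(- \frac{1}{10} + \left(3552 + 30\right)\right) = 31733 \left(- \frac{1}{10} + 3582\right) = 31733 \cdot \frac{35819}{10} = \frac{1136644327}{10}$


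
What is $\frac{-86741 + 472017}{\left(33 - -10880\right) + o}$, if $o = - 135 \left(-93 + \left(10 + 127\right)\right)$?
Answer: $\frac{385276}{4973} \approx 77.474$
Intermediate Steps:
$o = -5940$ ($o = - 135 \left(-93 + 137\right) = \left(-135\right) 44 = -5940$)
$\frac{-86741 + 472017}{\left(33 - -10880\right) + o} = \frac{-86741 + 472017}{\left(33 - -10880\right) - 5940} = \frac{385276}{\left(33 + 10880\right) - 5940} = \frac{385276}{10913 - 5940} = \frac{385276}{4973}$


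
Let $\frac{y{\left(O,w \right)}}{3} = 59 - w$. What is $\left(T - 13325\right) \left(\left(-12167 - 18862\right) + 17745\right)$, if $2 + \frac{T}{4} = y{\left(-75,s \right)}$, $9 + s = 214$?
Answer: $200389140$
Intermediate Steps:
$s = 205$ ($s = -9 + 214 = 205$)
$y{\left(O,w \right)} = 177 - 3 w$ ($y{\left(O,w \right)} = 3 \left(59 - w\right) = 177 - 3 w$)
$T = -1760$ ($T = -8 + 4 \left(177 - 615\right) = -8 + 4 \left(-438\right) = -8 - 1752 = -1760$)
$\left(T - 13325\right) \left(\left(-12167 - 18862\right) + 17745\right) = \left(-1760 - 13325\right) \left(\left(-12167 - 18862\right) + 17745\right) = - 15085 \left(\left(-12167 - 18862\right) + 17745\right) = - 15085 \left(-31029 + 17745\right) = \left(-15085\right) \left(-13284\right) = 200389140$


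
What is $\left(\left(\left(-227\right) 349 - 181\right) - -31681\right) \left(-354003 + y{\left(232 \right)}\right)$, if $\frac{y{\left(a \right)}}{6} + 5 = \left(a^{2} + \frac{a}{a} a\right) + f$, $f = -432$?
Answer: $1540927947$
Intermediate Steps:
$y{\left(a \right)} = -2622 + 6 a + 6 a^{2}$ ($y{\left(a \right)} = -30 + 6 \left(\left(a^{2} + \frac{a}{a} a\right) - 432\right) = -30 + 6 \left(\left(a^{2} + 1 a\right) - 432\right) = -30 + 6 \left(\left(a^{2} + a\right) - 432\right) = -30 + 6 \left(\left(a + a^{2}\right) - 432\right) = -30 + 6 \left(-432 + a + a^{2}\right) = -30 + \left(-2592 + 6 a + 6 a^{2}\right) = -2622 + 6 a + 6 a^{2}$)
$\left(\left(\left(-227\right) 349 - 181\right) - -31681\right) \left(-354003 + y{\left(232 \right)}\right) = \left(\left(\left(-227\right) 349 - 181\right) - -31681\right) \left(-354003 + \left(-2622 + 6 \cdot 232 + 6 \cdot 232^{2}\right)\right) = \left(\left(-79223 - 181\right) + \left(31968 - 287\right)\right) \left(-354003 + \left(-2622 + 1392 + 6 \cdot 53824\right)\right) = \left(-79404 + 31681\right) \left(-354003 + \left(-2622 + 1392 + 322944\right)\right) = - 47723 \left(-354003 + 321714\right) = \left(-47723\right) \left(-32289\right) = 1540927947$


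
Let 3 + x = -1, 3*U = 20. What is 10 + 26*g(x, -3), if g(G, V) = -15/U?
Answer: -97/2 ≈ -48.500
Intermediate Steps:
U = 20/3 (U = (⅓)*20 = 20/3 ≈ 6.6667)
x = -4 (x = -3 - 1 = -4)
g(G, V) = -9/4 (g(G, V) = -15/20/3 = -15*3/20 = -9/4)
10 + 26*g(x, -3) = 10 + 26*(-9/4) = 10 - 117/2 = -97/2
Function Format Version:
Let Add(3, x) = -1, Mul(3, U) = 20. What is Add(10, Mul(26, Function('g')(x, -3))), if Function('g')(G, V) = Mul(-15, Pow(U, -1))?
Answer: Rational(-97, 2) ≈ -48.500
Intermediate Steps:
U = Rational(20, 3) (U = Mul(Rational(1, 3), 20) = Rational(20, 3) ≈ 6.6667)
x = -4 (x = Add(-3, -1) = -4)
Function('g')(G, V) = Rational(-9, 4) (Function('g')(G, V) = Mul(-15, Pow(Rational(20, 3), -1)) = Mul(-15, Rational(3, 20)) = Rational(-9, 4))
Add(10, Mul(26, Function('g')(x, -3))) = Add(10, Mul(26, Rational(-9, 4))) = Add(10, Rational(-117, 2)) = Rational(-97, 2)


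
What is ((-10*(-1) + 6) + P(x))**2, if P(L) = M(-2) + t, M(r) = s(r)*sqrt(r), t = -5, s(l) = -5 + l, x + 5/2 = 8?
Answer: 23 - 154*I*sqrt(2) ≈ 23.0 - 217.79*I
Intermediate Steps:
x = 11/2 (x = -5/2 + 8 = 11/2 ≈ 5.5000)
M(r) = sqrt(r)*(-5 + r) (M(r) = (-5 + r)*sqrt(r) = sqrt(r)*(-5 + r))
P(L) = -5 - 7*I*sqrt(2) (P(L) = sqrt(-2)*(-5 - 2) - 5 = (I*sqrt(2))*(-7) - 5 = -7*I*sqrt(2) - 5 = -5 - 7*I*sqrt(2))
((-10*(-1) + 6) + P(x))**2 = ((-10*(-1) + 6) + (-5 - 7*I*sqrt(2)))**2 = ((10 + 6) + (-5 - 7*I*sqrt(2)))**2 = (16 + (-5 - 7*I*sqrt(2)))**2 = (11 - 7*I*sqrt(2))**2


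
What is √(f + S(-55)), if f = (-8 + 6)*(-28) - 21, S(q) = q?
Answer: 2*I*√5 ≈ 4.4721*I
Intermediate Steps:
f = 35 (f = -2*(-28) - 21 = 56 - 21 = 35)
√(f + S(-55)) = √(35 - 55) = √(-20) = 2*I*√5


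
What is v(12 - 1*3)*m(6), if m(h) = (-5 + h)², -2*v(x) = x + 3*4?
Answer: -21/2 ≈ -10.500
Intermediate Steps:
v(x) = -6 - x/2 (v(x) = -(x + 3*4)/2 = -(x + 12)/2 = -(12 + x)/2 = -6 - x/2)
v(12 - 1*3)*m(6) = (-6 - (12 - 1*3)/2)*(-5 + 6)² = (-6 - (12 - 3)/2)*1² = (-6 - ½*9)*1 = (-6 - 9/2)*1 = -21/2*1 = -21/2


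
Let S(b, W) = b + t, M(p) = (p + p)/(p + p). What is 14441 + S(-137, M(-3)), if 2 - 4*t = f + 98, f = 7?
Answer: 57113/4 ≈ 14278.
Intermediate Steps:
t = -103/4 (t = 1/2 - (7 + 98)/4 = 1/2 - 1/4*105 = 1/2 - 105/4 = -103/4 ≈ -25.750)
M(p) = 1 (M(p) = (2*p)/((2*p)) = (2*p)*(1/(2*p)) = 1)
S(b, W) = -103/4 + b (S(b, W) = b - 103/4 = -103/4 + b)
14441 + S(-137, M(-3)) = 14441 + (-103/4 - 137) = 14441 - 651/4 = 57113/4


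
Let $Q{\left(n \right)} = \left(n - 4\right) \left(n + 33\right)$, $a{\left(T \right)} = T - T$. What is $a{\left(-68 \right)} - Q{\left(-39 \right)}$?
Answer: $-258$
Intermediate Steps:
$a{\left(T \right)} = 0$
$Q{\left(n \right)} = \left(-4 + n\right) \left(33 + n\right)$
$a{\left(-68 \right)} - Q{\left(-39 \right)} = 0 - \left(-132 + \left(-39\right)^{2} + 29 \left(-39\right)\right) = 0 - \left(-132 + 1521 - 1131\right) = 0 - 258 = -258$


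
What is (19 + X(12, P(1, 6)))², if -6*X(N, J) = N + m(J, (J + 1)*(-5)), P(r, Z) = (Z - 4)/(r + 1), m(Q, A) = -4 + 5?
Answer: 10201/36 ≈ 283.36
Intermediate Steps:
m(Q, A) = 1
P(r, Z) = (-4 + Z)/(1 + r)
X(N, J) = -⅙ - N/6 (X(N, J) = -(N + 1)/6 = -(1 + N)/6 = -⅙ - N/6)
(19 + X(12, P(1, 6)))² = (19 + (-⅙ - ⅙*12))² = (19 + (-⅙ - 2))² = (19 - 13/6)² = (101/6)² = 10201/36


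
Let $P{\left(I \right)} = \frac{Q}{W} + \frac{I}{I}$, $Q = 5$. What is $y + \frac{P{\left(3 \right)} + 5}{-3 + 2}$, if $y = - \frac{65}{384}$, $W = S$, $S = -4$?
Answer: $- \frac{1889}{384} \approx -4.9193$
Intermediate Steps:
$W = -4$
$y = - \frac{65}{384}$ ($y = \left(-65\right) \frac{1}{384} = - \frac{65}{384} \approx -0.16927$)
$P{\left(I \right)} = - \frac{1}{4}$ ($P{\left(I \right)} = \frac{5}{-4} + \frac{I}{I} = 5 \left(- \frac{1}{4}\right) + 1 = - \frac{5}{4} + 1 = - \frac{1}{4}$)
$y + \frac{P{\left(3 \right)} + 5}{-3 + 2} = - \frac{65}{384} + \frac{- \frac{1}{4} + 5}{-3 + 2} = - \frac{65}{384} + \frac{1}{-1} \cdot \frac{19}{4} = - \frac{65}{384} - \frac{19}{4} = - \frac{1889}{384}$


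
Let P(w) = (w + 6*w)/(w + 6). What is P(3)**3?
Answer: 343/27 ≈ 12.704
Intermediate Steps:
P(w) = 7*w/(6 + w) (P(w) = (7*w)/(6 + w) = 7*w/(6 + w))
P(3)**3 = (7*3/(6 + 3))**3 = (7*3/9)**3 = (7*3*(1/9))**3 = (7/3)**3 = 343/27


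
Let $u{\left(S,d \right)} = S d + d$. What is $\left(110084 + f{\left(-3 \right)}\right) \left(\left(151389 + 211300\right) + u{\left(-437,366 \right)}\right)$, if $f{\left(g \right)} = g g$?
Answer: $22361319509$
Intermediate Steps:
$u{\left(S,d \right)} = d + S d$
$f{\left(g \right)} = g^{2}$
$\left(110084 + f{\left(-3 \right)}\right) \left(\left(151389 + 211300\right) + u{\left(-437,366 \right)}\right) = \left(110084 + \left(-3\right)^{2}\right) \left(\left(151389 + 211300\right) + 366 \left(1 - 437\right)\right) = \left(110084 + 9\right) \left(362689 + 366 \left(-436\right)\right) = 110093 \left(362689 - 159576\right) = 110093 \cdot 203113 = 22361319509$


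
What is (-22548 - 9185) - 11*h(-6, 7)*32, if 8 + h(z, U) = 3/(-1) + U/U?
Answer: -28213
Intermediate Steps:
h(z, U) = -10 (h(z, U) = -8 + (3/(-1) + U/U) = -8 + (3*(-1) + 1) = -8 + (-3 + 1) = -8 - 2 = -10)
(-22548 - 9185) - 11*h(-6, 7)*32 = (-22548 - 9185) - 11*(-10)*32 = -31733 - (-110)*32 = -31733 - 1*(-3520) = -31733 + 3520 = -28213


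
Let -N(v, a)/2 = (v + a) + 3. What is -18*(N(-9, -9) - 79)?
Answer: 882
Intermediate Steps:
N(v, a) = -6 - 2*a - 2*v (N(v, a) = -2*((v + a) + 3) = -2*((a + v) + 3) = -2*(3 + a + v) = -6 - 2*a - 2*v)
-18*(N(-9, -9) - 79) = -18*((-6 - 2*(-9) - 2*(-9)) - 79) = -18*((-6 + 18 + 18) - 79) = -18*(30 - 79) = -18*(-49) = 882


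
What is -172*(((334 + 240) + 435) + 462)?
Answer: -253012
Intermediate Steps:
-172*(((334 + 240) + 435) + 462) = -172*((574 + 435) + 462) = -172*(1009 + 462) = -172*1471 = -253012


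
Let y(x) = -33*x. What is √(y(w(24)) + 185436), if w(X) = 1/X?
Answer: √2966954/4 ≈ 430.62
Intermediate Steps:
y(x) = -33*x
√(y(w(24)) + 185436) = √(-33/24 + 185436) = √(-33*1/24 + 185436) = √(-11/8 + 185436) = √(1483477/8) = √2966954/4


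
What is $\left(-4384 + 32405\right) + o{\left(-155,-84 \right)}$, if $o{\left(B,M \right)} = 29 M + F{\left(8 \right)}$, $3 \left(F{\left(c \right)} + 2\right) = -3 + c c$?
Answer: $\frac{76810}{3} \approx 25603.0$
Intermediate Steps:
$F{\left(c \right)} = -3 + \frac{c^{2}}{3}$ ($F{\left(c \right)} = -2 + \frac{-3 + c c}{3} = -2 + \frac{-3 + c^{2}}{3} = -2 + \left(-1 + \frac{c^{2}}{3}\right) = -3 + \frac{c^{2}}{3}$)
$o{\left(B,M \right)} = \frac{55}{3} + 29 M$ ($o{\left(B,M \right)} = 29 M - \left(3 - \frac{8^{2}}{3}\right) = 29 M + \left(-3 + \frac{1}{3} \cdot 64\right) = 29 M + \left(-3 + \frac{64}{3}\right) = 29 M + \frac{55}{3} = \frac{55}{3} + 29 M$)
$\left(-4384 + 32405\right) + o{\left(-155,-84 \right)} = \left(-4384 + 32405\right) + \left(\frac{55}{3} + 29 \left(-84\right)\right) = 28021 + \left(\frac{55}{3} - 2436\right) = 28021 - \frac{7253}{3} = \frac{76810}{3}$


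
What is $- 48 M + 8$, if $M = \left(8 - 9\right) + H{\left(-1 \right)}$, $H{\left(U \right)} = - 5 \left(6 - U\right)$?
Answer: $1736$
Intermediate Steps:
$H{\left(U \right)} = -30 + 5 U$
$M = -36$ ($M = \left(8 - 9\right) + \left(-30 + 5 \left(-1\right)\right) = -1 - 35 = -36$)
$- 48 M + 8 = \left(-48\right) \left(-36\right) + 8 = 1728 + 8 = 1736$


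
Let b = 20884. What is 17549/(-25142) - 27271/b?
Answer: -526070399/262532764 ≈ -2.0038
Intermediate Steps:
17549/(-25142) - 27271/b = 17549/(-25142) - 27271/20884 = 17549*(-1/25142) - 27271*1/20884 = -17549/25142 - 27271/20884 = -526070399/262532764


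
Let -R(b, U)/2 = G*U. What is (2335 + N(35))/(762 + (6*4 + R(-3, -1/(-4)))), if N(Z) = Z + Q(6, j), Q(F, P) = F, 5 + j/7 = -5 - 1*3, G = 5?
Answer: 4752/1567 ≈ 3.0325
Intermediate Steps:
j = -91 (j = -35 + 7*(-5 - 1*3) = -35 + 7*(-5 - 3) = -35 + 7*(-8) = -35 - 56 = -91)
R(b, U) = -10*U
N(Z) = 6 + Z (N(Z) = Z + 6 = 6 + Z)
(2335 + N(35))/(762 + (6*4 + R(-3, -1/(-4)))) = (2335 + (6 + 35))/(762 + (6*4 - (-10)/(-4))) = (2335 + 41)/(762 + (24 - (-10)*(-1)/4)) = 2376/(762 + (24 - 10*¼)) = 2376/(762 + (24 - 5/2)) = 2376/(762 + 43/2) = 2376/(1567/2) = 2376*(2/1567) = 4752/1567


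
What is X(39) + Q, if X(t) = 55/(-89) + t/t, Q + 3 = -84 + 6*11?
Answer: -1835/89 ≈ -20.618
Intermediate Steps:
Q = -21 (Q = -3 + (-84 + 6*11) = -3 + (-84 + 66) = -3 - 18 = -21)
X(t) = 34/89 (X(t) = 55*(-1/89) + 1 = -55/89 + 1 = 34/89)
X(39) + Q = 34/89 - 21 = -1835/89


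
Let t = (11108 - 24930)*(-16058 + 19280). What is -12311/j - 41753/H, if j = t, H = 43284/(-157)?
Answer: 6081956616881/40158970947 ≈ 151.45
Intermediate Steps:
H = -43284/157 (H = 43284*(-1/157) = -43284/157 ≈ -275.69)
t = -44534484 (t = -13822*3222 = -44534484)
j = -44534484
-12311/j - 41753/H = -12311/(-44534484) - 41753/(-43284/157) = -12311*(-1/44534484) - 41753*(-157/43284) = 12311/44534484 + 6555221/43284 = 6081956616881/40158970947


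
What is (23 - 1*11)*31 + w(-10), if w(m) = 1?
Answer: 373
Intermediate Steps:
(23 - 1*11)*31 + w(-10) = (23 - 1*11)*31 + 1 = (23 - 11)*31 + 1 = 12*31 + 1 = 372 + 1 = 373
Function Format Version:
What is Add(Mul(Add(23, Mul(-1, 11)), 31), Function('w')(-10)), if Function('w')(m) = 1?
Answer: 373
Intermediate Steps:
Add(Mul(Add(23, Mul(-1, 11)), 31), Function('w')(-10)) = Add(Mul(Add(23, Mul(-1, 11)), 31), 1) = Add(Mul(Add(23, -11), 31), 1) = Add(Mul(12, 31), 1) = Add(372, 1) = 373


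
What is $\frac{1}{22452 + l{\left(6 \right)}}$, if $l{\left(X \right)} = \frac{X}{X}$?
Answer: $\frac{1}{22453} \approx 4.4537 \cdot 10^{-5}$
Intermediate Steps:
$l{\left(X \right)} = 1$
$\frac{1}{22452 + l{\left(6 \right)}} = \frac{1}{22452 + 1} = \frac{1}{22453}$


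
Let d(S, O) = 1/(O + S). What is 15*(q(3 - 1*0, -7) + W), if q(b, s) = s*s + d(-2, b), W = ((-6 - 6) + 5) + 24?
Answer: 1005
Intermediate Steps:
W = 17 (W = (-12 + 5) + 24 = -7 + 24 = 17)
q(b, s) = s² + 1/(-2 + b) (q(b, s) = s*s + 1/(b - 2) = s² + 1/(-2 + b))
15*(q(3 - 1*0, -7) + W) = 15*((1 + (-7)²*(-2 + (3 - 1*0)))/(-2 + (3 - 1*0)) + 17) = 15*((1 + 49*(-2 + (3 + 0)))/(-2 + (3 + 0)) + 17) = 15*((1 + 49*(-2 + 3))/(-2 + 3) + 17) = 15*((1 + 49*1)/1 + 17) = 15*(1*(1 + 49) + 17) = 15*(1*50 + 17) = 15*(50 + 17) = 15*67 = 1005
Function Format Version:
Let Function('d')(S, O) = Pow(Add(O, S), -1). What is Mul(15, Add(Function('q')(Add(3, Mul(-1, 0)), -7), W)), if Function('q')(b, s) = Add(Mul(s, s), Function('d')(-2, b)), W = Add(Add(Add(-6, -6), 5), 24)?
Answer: 1005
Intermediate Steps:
W = 17 (W = Add(Add(-12, 5), 24) = Add(-7, 24) = 17)
Function('q')(b, s) = Add(Pow(s, 2), Pow(Add(-2, b), -1)) (Function('q')(b, s) = Add(Mul(s, s), Pow(Add(b, -2), -1)) = Add(Pow(s, 2), Pow(Add(-2, b), -1)))
Mul(15, Add(Function('q')(Add(3, Mul(-1, 0)), -7), W)) = Mul(15, Add(Mul(Pow(Add(-2, Add(3, Mul(-1, 0))), -1), Add(1, Mul(Pow(-7, 2), Add(-2, Add(3, Mul(-1, 0)))))), 17)) = Mul(15, Add(Mul(Pow(Add(-2, Add(3, 0)), -1), Add(1, Mul(49, Add(-2, Add(3, 0))))), 17)) = Mul(15, Add(Mul(Pow(Add(-2, 3), -1), Add(1, Mul(49, Add(-2, 3)))), 17)) = Mul(15, Add(Mul(Pow(1, -1), Add(1, Mul(49, 1))), 17)) = Mul(15, Add(Mul(1, Add(1, 49)), 17)) = Mul(15, Add(Mul(1, 50), 17)) = Mul(15, Add(50, 17)) = Mul(15, 67) = 1005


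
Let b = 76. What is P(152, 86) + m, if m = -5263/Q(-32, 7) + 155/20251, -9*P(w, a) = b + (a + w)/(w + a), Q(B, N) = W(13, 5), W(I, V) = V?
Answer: -967018777/911295 ≈ -1061.1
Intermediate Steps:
Q(B, N) = 5
P(w, a) = -77/9 (P(w, a) = -(76 + (a + w)/(w + a))/9 = -(76 + (a + w)/(a + w))/9 = -(76 + 1)/9 = -⅑*77 = -77/9)
m = -106580238/101255 (m = -5263/5 + 155/20251 = -106580238/101255 ≈ -1052.6)
P(152, 86) + m = -77/9 - 106580238/101255 = -967018777/911295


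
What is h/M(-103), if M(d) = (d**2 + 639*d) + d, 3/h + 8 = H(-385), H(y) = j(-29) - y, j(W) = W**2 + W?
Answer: -1/21921593 ≈ -4.5617e-8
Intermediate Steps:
j(W) = W + W**2
H(y) = 812 - y (H(y) = -29*(1 - 29) - y = -29*(-28) - y = 812 - y)
h = 3/1189 (h = 3/(-8 + (812 - 1*(-385))) = 3/(-8 + (812 + 385)) = 3/(-8 + 1197) = 3/1189 ≈ 0.0025231)
M(d) = d**2 + 640*d
h/M(-103) = 3/(1189*((-103*(640 - 103)))) = 3/(1189*((-103*537))) = (3/1189)/(-55311) = (3/1189)*(-1/55311) = -1/21921593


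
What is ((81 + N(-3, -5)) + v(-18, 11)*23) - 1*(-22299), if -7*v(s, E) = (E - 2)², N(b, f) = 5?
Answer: 154832/7 ≈ 22119.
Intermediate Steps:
v(s, E) = -(-2 + E)²/7 (v(s, E) = -(E - 2)²/7 = -(-2 + E)²/7)
((81 + N(-3, -5)) + v(-18, 11)*23) - 1*(-22299) = ((81 + 5) - (-2 + 11)²/7*23) - 1*(-22299) = (86 - ⅐*9²*23) + 22299 = (86 - ⅐*81*23) + 22299 = (86 - 81/7*23) + 22299 = (86 - 1863/7) + 22299 = -1261/7 + 22299 = 154832/7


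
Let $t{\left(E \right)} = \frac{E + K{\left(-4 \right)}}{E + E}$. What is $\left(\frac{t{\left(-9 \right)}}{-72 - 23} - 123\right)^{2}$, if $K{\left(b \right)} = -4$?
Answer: $\frac{44244177649}{2924100} \approx 15131.0$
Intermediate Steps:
$t{\left(E \right)} = \frac{-4 + E}{2 E}$ ($t{\left(E \right)} = \frac{E - 4}{E + E} = \frac{-4 + E}{2 E}$)
$\left(\frac{t{\left(-9 \right)}}{-72 - 23} - 123\right)^{2} = \left(\frac{\frac{1}{2} \frac{1}{-9} \left(-4 - 9\right)}{-72 - 23} - 123\right)^{2} = \left(\frac{\frac{1}{2} \left(- \frac{1}{9}\right) \left(-13\right)}{-95} - 123\right)^{2} = \left(\frac{13}{18} \left(- \frac{1}{95}\right) - 123\right)^{2} = \left(- \frac{13}{1710} - 123\right)^{2} = \left(- \frac{210343}{1710}\right)^{2} = \frac{44244177649}{2924100}$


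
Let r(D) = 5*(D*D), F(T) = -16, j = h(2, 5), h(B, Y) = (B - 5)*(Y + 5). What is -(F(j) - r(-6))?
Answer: 196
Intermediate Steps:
h(B, Y) = (-5 + B)*(5 + Y)
j = -30 (j = -25 - 5*5 + 5*2 + 2*5 = -25 - 25 + 10 + 10 = -30)
r(D) = 5*D²
-(F(j) - r(-6)) = -(-16 - 5*(-6)²) = -(-16 - 5*36) = -(-16 - 1*180) = -(-16 - 180) = -1*(-196) = 196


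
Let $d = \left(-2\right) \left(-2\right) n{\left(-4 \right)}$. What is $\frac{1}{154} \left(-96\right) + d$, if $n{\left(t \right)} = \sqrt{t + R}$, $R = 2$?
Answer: $- \frac{48}{77} + 4 i \sqrt{2} \approx -0.62338 + 5.6569 i$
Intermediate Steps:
$n{\left(t \right)} = \sqrt{2 + t}$ ($n{\left(t \right)} = \sqrt{t + 2} = \sqrt{2 + t}$)
$d = 4 i \sqrt{2}$ ($d = \left(-2\right) \left(-2\right) \sqrt{2 - 4} = 4 \sqrt{-2} = 4 i \sqrt{2} \approx 5.6569 i$)
$\frac{1}{154} \left(-96\right) + d = \frac{1}{154} \left(-96\right) + 4 i \sqrt{2} = - \frac{48}{77} + 4 i \sqrt{2}$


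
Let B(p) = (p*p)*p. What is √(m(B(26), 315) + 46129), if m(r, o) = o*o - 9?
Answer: √145345 ≈ 381.24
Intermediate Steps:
B(p) = p³ (B(p) = p²*p = p³)
m(r, o) = -9 + o² (m(r, o) = o² - 9 = -9 + o²)
√(m(B(26), 315) + 46129) = √((-9 + 315²) + 46129) = √((-9 + 99225) + 46129) = √(99216 + 46129) = √145345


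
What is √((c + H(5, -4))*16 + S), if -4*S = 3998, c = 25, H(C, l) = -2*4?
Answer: I*√2910/2 ≈ 26.972*I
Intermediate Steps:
H(C, l) = -8
S = -1999/2 (S = -¼*3998 = -1999/2 ≈ -999.50)
√((c + H(5, -4))*16 + S) = √((25 - 8)*16 - 1999/2) = √(17*16 - 1999/2) = √(272 - 1999/2) = √(-1455/2) = I*√2910/2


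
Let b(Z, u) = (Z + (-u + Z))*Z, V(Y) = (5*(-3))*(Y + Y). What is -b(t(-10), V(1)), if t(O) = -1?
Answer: 28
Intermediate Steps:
V(Y) = -30*Y
b(Z, u) = Z*(-u + 2*Z) (b(Z, u) = (Z + (Z - u))*Z = (-u + 2*Z)*Z = Z*(-u + 2*Z))
-b(t(-10), V(1)) = -(-1)*(-(-30) + 2*(-1)) = -(-1)*(-1*(-30) - 2) = -(-1)*(30 - 2) = -(-1)*28 = -1*(-28) = 28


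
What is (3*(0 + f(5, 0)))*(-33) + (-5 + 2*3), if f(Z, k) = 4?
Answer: -395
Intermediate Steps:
(3*(0 + f(5, 0)))*(-33) + (-5 + 2*3) = (3*(0 + 4))*(-33) + (-5 + 2*3) = (3*4)*(-33) + (-5 + 6) = 12*(-33) + 1 = -396 + 1 = -395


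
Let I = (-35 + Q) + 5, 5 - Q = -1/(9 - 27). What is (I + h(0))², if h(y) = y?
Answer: 203401/324 ≈ 627.78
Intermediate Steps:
Q = 89/18 (Q = 5 - (-1)/(9 - 27) = 5 - (-1)/(-18) = 5 - (-1)*(-1)/18 = 5 - 1*1/18 = 5 - 1/18 = 89/18 ≈ 4.9444)
I = -451/18 (I = (-35 + 89/18) + 5 = -541/18 + 5 = -451/18 ≈ -25.056)
(I + h(0))² = (-451/18 + 0)² = (-451/18)² = 203401/324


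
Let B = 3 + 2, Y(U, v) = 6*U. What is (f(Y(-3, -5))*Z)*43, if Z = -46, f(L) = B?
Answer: -9890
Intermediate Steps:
B = 5
f(L) = 5
(f(Y(-3, -5))*Z)*43 = (5*(-46))*43 = -230*43 = -9890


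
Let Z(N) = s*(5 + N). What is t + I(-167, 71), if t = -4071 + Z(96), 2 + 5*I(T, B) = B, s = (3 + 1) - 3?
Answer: -19781/5 ≈ -3956.2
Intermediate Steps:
s = 1 (s = 4 - 3 = 1)
I(T, B) = -2/5 + B/5
Z(N) = 5 + N (Z(N) = 1*(5 + N) = 5 + N)
t = -3970 (t = -4071 + (5 + 96) = -4071 + 101 = -3970)
t + I(-167, 71) = -3970 + (-2/5 + (1/5)*71) = -3970 + (-2/5 + 71/5) = -3970 + 69/5 = -19781/5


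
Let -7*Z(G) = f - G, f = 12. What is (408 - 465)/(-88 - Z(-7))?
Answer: 133/199 ≈ 0.66834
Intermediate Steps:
Z(G) = -12/7 + G/7 (Z(G) = -(12 - G)/7 = -12/7 + G/7)
(408 - 465)/(-88 - Z(-7)) = (408 - 465)/(-88 - (-12/7 + (⅐)*(-7))) = -57/(-88 - (-12/7 - 1)) = -57/(-88 - 1*(-19/7)) = -57/(-88 + 19/7) = -57/(-597/7) = -57*(-7/597) = 133/199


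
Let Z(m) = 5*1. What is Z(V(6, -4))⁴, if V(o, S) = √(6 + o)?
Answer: 625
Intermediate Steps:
Z(m) = 5
Z(V(6, -4))⁴ = 5⁴ = 625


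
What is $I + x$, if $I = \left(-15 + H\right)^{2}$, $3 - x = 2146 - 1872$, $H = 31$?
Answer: $-15$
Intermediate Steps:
$x = -271$ ($x = 3 - \left(2146 - 1872\right) = 3 - 274 = -271$)
$I = 256$ ($I = \left(-15 + 31\right)^{2} = 16^{2} = 256$)
$I + x = 256 - 271 = -15$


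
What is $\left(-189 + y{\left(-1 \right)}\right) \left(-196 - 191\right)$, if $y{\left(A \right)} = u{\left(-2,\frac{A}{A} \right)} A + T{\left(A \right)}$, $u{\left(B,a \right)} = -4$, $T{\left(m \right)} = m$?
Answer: $71982$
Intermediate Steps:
$y{\left(A \right)} = - 3 A$ ($y{\left(A \right)} = - 4 A + A = - 3 A$)
$\left(-189 + y{\left(-1 \right)}\right) \left(-196 - 191\right) = \left(-189 - -3\right) \left(-196 - 191\right) = \left(-189 + 3\right) \left(-387\right) = \left(-186\right) \left(-387\right) = 71982$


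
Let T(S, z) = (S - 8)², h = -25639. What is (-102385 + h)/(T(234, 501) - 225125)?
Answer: 128024/174049 ≈ 0.73556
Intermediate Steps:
T(S, z) = (-8 + S)²
(-102385 + h)/(T(234, 501) - 225125) = (-102385 - 25639)/((-8 + 234)² - 225125) = -128024/(226² - 225125) = -128024/(51076 - 225125) = -128024/(-174049) = -128024*(-1/174049) = 128024/174049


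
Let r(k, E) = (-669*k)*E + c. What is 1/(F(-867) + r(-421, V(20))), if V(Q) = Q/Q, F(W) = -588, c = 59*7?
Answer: 1/281474 ≈ 3.5527e-6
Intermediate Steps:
c = 413
V(Q) = 1
r(k, E) = 413 - 669*E*k (r(k, E) = (-669*k)*E + 413 = -669*E*k + 413 = 413 - 669*E*k)
1/(F(-867) + r(-421, V(20))) = 1/(-588 + (413 - 669*1*(-421))) = 1/(-588 + (413 + 281649)) = 1/(-588 + 282062) = 1/281474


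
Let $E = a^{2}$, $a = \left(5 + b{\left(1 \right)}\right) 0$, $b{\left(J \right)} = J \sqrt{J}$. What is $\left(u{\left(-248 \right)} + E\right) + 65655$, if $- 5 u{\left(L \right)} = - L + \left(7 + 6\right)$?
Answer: $\frac{328014}{5} \approx 65603.0$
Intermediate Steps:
$b{\left(J \right)} = J^{\frac{3}{2}}$
$a = 0$ ($a = \left(5 + 1^{\frac{3}{2}}\right) 0 = \left(5 + 1\right) 0 = 6 \cdot 0 = 0$)
$u{\left(L \right)} = - \frac{13}{5} + \frac{L}{5}$ ($u{\left(L \right)} = - \frac{- L + \left(7 + 6\right)}{5} = - \frac{- L + 13}{5} = - \frac{13 - L}{5} = - \frac{13}{5} + \frac{L}{5}$)
$E = 0$ ($E = 0^{2} = 0$)
$\left(u{\left(-248 \right)} + E\right) + 65655 = \left(\left(- \frac{13}{5} + \frac{1}{5} \left(-248\right)\right) + 0\right) + 65655 = \left(\left(- \frac{13}{5} - \frac{248}{5}\right) + 0\right) + 65655 = \left(- \frac{261}{5} + 0\right) + 65655 = - \frac{261}{5} + 65655 = \frac{328014}{5}$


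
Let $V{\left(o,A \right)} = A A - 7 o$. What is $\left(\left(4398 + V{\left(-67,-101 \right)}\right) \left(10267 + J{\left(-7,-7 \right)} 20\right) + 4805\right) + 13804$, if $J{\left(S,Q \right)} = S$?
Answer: $152612245$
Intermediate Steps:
$V{\left(o,A \right)} = A^{2} - 7 o$
$\left(\left(4398 + V{\left(-67,-101 \right)}\right) \left(10267 + J{\left(-7,-7 \right)} 20\right) + 4805\right) + 13804 = \left(\left(4398 + \left(\left(-101\right)^{2} - -469\right)\right) \left(10267 - 140\right) + 4805\right) + 13804 = \left(\left(4398 + \left(10201 + 469\right)\right) \left(10267 - 140\right) + 4805\right) + 13804 = \left(\left(4398 + 10670\right) 10127 + 4805\right) + 13804 = \left(15068 \cdot 10127 + 4805\right) + 13804 = \left(152593636 + 4805\right) + 13804 = 152598441 + 13804 = 152612245$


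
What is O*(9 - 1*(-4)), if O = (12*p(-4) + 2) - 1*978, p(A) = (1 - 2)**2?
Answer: -12532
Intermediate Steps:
p(A) = 1 (p(A) = (-1)**2 = 1)
O = -964 (O = (12*1 + 2) - 1*978 = (12 + 2) - 978 = 14 - 978 = -964)
O*(9 - 1*(-4)) = -964*(9 - 1*(-4)) = -964*(9 + 4) = -964*13 = -12532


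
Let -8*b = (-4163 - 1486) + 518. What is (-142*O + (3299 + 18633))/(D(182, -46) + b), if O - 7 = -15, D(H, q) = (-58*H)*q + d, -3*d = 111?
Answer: 184544/3889443 ≈ 0.047447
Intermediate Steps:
d = -37 (d = -⅓*111 = -37)
D(H, q) = -37 - 58*H*q (D(H, q) = (-58*H)*q - 37 = -58*H*q - 37 = -37 - 58*H*q)
O = -8 (O = 7 - 15 = -8)
b = 5131/8 (b = -((-4163 - 1486) + 518)/8 = -(-5649 + 518)/8 = -⅛*(-5131) = 5131/8 ≈ 641.38)
(-142*O + (3299 + 18633))/(D(182, -46) + b) = (-142*(-8) + (3299 + 18633))/((-37 - 58*182*(-46)) + 5131/8) = (1136 + 21932)/((-37 + 485576) + 5131/8) = 23068/(485539 + 5131/8) = 23068/(3889443/8) = 23068*(8/3889443) = 184544/3889443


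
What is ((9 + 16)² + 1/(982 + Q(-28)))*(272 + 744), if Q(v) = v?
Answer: 302895508/477 ≈ 6.3500e+5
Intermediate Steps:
((9 + 16)² + 1/(982 + Q(-28)))*(272 + 744) = ((9 + 16)² + 1/(982 - 28))*(272 + 744) = (25² + 1/954)*1016 = (625 + 1/954)*1016 = (596251/954)*1016 = 302895508/477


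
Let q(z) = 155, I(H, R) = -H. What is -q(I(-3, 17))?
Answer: -155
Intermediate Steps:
-q(I(-3, 17)) = -1*155 = -155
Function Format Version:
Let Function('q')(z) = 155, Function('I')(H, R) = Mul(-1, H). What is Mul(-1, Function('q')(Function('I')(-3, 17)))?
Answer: -155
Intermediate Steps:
Mul(-1, Function('q')(Function('I')(-3, 17))) = Mul(-1, 155) = -155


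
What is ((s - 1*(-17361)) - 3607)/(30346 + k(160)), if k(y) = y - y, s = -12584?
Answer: 585/15173 ≈ 0.038555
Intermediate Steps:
k(y) = 0
((s - 1*(-17361)) - 3607)/(30346 + k(160)) = ((-12584 - 1*(-17361)) - 3607)/(30346 + 0) = ((-12584 + 17361) - 3607)/30346 = (4777 - 3607)*(1/30346) = 1170*(1/30346) = 585/15173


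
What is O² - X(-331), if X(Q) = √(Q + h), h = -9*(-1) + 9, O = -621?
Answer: 385641 - I*√313 ≈ 3.8564e+5 - 17.692*I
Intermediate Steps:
h = 18 (h = 9 + 9 = 18)
X(Q) = √(18 + Q) (X(Q) = √(Q + 18) = √(18 + Q))
O² - X(-331) = (-621)² - √(18 - 331) = 385641 - √(-313) = 385641 - I*√313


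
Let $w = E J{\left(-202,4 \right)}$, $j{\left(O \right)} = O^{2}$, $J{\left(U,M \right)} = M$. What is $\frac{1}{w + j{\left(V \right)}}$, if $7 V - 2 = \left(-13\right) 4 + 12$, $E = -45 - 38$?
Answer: $- \frac{49}{14824} \approx -0.0033055$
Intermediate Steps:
$E = -83$ ($E = -45 - 38 = -83$)
$V = - \frac{38}{7}$ ($V = \frac{2}{7} + \frac{\left(-13\right) 4 + 12}{7} = \frac{2}{7} + \frac{-52 + 12}{7} = \frac{2}{7} + \frac{1}{7} \left(-40\right) = \frac{2}{7} - \frac{40}{7} = - \frac{38}{7} \approx -5.4286$)
$w = -332$ ($w = \left(-83\right) 4 = -332$)
$\frac{1}{w + j{\left(V \right)}} = \frac{1}{-332 + \left(- \frac{38}{7}\right)^{2}} = \frac{1}{-332 + \frac{1444}{49}} = \frac{1}{- \frac{14824}{49}} = - \frac{49}{14824}$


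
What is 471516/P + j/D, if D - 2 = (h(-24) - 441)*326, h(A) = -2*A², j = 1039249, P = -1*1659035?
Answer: -281288038253/123080488580 ≈ -2.2854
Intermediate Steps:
P = -1659035
D = -519316 (D = 2 + (-2*(-24)² - 441)*326 = 2 + (-2*576 - 441)*326 = 2 + (-1152 - 441)*326 = 2 - 1593*326 = 2 - 519318 = -519316)
471516/P + j/D = 471516/(-1659035) + 1039249/(-519316) = 471516*(-1/1659035) + 1039249*(-1/519316) = -471516/1659035 - 1039249/519316 = -281288038253/123080488580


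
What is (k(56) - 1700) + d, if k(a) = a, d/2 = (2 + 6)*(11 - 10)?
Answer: -1628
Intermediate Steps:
d = 16 (d = 2*((2 + 6)*(11 - 10)) = 2*(8*1) = 2*8 = 16)
(k(56) - 1700) + d = (56 - 1700) + 16 = -1644 + 16 = -1628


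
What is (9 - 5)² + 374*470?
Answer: 175796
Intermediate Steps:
(9 - 5)² + 374*470 = 4² + 175780 = 16 + 175780 = 175796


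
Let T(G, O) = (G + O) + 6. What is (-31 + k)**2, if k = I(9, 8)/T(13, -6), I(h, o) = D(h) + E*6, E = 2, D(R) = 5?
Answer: 148996/169 ≈ 881.63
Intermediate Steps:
T(G, O) = 6 + G + O
I(h, o) = 17 (I(h, o) = 5 + 2*6 = 5 + 12 = 17)
k = 17/13 (k = 17/(6 + 13 - 6) = 17/13 ≈ 1.3077)
(-31 + k)**2 = (-31 + 17/13)**2 = (-386/13)**2 = 148996/169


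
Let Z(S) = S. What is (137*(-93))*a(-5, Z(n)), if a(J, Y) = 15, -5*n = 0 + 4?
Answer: -191115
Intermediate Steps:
n = -⅘ (n = -(0 + 4)/5 = -⅕*4 = -⅘ ≈ -0.80000)
(137*(-93))*a(-5, Z(n)) = (137*(-93))*15 = -12741*15 = -191115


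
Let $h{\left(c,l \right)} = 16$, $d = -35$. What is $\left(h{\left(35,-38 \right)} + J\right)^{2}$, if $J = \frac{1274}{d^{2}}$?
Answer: $\frac{181476}{625} \approx 290.36$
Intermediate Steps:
$J = \frac{26}{25}$ ($J = \frac{1274}{\left(-35\right)^{2}} = \frac{1274}{1225} = 1274 \cdot \frac{1}{1225} = \frac{26}{25} \approx 1.04$)
$\left(h{\left(35,-38 \right)} + J\right)^{2} = \left(16 + \frac{26}{25}\right)^{2} = \left(\frac{426}{25}\right)^{2} = \frac{181476}{625}$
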